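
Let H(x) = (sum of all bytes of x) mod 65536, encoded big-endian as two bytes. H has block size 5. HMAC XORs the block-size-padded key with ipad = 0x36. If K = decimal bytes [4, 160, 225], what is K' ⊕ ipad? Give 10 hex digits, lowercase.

3296d73636

Key decimal bytes [4, 160, 225] = 04 a0 e1 is 3 bytes ≤ B = 5; zero-pad to 5 bytes: K' = 04 a0 e1 00 00.
XOR each byte with 0x36: 04⊕36=32, a0⊕36=96, e1⊕36=d7, 00⊕36=36, 00⊕36=36.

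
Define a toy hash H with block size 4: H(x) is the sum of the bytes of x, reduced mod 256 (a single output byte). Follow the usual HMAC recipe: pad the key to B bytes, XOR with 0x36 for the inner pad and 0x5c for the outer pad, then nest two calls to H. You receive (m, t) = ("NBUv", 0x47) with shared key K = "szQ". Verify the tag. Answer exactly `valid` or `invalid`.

Key "szQ" = 73 7a 51 is 3 bytes ≤ B = 4; zero-pad to 4 bytes: K' = 73 7a 51 00.
K' ⊕ ipad = 45 4c 67 36; K' ⊕ opad = 2f 26 0d 5c.
Inner hash: sum = 69+76+103+54+78+66+85+118 = 649; mod 256 = 137 → 89.
Outer hash (recomputed tag): sum = 47+38+13+92+137 = 327; mod 256 = 71 → 47.
Recomputed tag = 47; claimed = 47 → match.

valid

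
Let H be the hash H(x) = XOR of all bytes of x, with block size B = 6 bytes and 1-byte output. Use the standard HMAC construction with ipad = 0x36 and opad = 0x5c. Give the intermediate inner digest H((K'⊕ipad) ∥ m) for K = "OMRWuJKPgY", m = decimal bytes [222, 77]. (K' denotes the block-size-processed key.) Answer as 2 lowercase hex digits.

Key "OMRWuJKPgY" = 4f 4d 52 57 75 4a 4b 50 67 59 is 10 bytes > B = 6, so hash it first: H(key) = 1d, then zero-pad to 6 bytes: K' = 1d 00 00 00 00 00.
K' ⊕ ipad = 2b 36 36 36 36 36.
Inner input = 2b 36 36 36 36 36 ∥ de 4d.
Inner hash: XOR 2b⊕36⊕36⊕36⊕36⊕36⊕de⊕4d = 8e.

8e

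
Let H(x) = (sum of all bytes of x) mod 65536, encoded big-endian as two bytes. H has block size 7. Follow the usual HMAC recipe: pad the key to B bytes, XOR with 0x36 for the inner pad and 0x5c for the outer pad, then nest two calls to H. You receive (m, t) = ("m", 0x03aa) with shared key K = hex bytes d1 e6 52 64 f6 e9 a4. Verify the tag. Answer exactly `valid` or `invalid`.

invalid

Key hex bytes d1 e6 52 64 f6 e9 a4 is exactly B = 7 bytes: K' = d1 e6 52 64 f6 e9 a4.
K' ⊕ ipad = e7 d0 64 52 c0 df 92; K' ⊕ opad = 8d ba 0e 38 aa b5 f8.
Inner hash: sum = 231+208+100+82+192+223+146+109 = 1291 → 05 0b.
Outer hash (recomputed tag): sum = 141+186+14+56+170+181+248+5+11 = 1012 → 03 f4.
Recomputed tag = 03f4; claimed = 03aa → mismatch.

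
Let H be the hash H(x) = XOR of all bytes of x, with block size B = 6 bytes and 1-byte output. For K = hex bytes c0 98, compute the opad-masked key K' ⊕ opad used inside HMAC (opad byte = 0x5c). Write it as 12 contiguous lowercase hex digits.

Key hex bytes c0 98 is 2 bytes ≤ B = 6; zero-pad to 6 bytes: K' = c0 98 00 00 00 00.
XOR each byte with 0x5c: c0⊕5c=9c, 98⊕5c=c4, 00⊕5c=5c, 00⊕5c=5c, 00⊕5c=5c, 00⊕5c=5c.

9cc45c5c5c5c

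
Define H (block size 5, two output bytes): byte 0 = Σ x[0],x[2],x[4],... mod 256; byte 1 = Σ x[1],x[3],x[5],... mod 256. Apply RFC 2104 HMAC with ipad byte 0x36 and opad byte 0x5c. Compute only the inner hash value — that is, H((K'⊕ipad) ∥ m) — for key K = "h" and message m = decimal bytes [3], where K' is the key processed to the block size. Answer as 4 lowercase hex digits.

ca6f

Key "h" = 68 is 1 byte ≤ B = 5; zero-pad to 5 bytes: K' = 68 00 00 00 00.
K' ⊕ ipad = 5e 36 36 36 36.
Inner input = 5e 36 36 36 36 ∥ 03.
Inner hash: even-index sum = 202 mod 256 = 202; odd-index sum = 111 mod 256 = 111 → ca 6f.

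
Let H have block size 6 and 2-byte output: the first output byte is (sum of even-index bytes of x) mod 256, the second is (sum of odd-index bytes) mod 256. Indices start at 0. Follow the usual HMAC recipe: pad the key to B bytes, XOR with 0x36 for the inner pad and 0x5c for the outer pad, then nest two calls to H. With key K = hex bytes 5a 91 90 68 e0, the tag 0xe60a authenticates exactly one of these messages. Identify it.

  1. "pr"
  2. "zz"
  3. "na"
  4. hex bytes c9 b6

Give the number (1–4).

Key hex bytes 5a 91 90 68 e0 is 5 bytes ≤ B = 6; zero-pad to 6 bytes: K' = 5a 91 90 68 e0 00.
K' ⊕ ipad = 6c a7 a6 5e d6 36; K' ⊕ opad = 06 cd cc 34 bc 5c.
m1: inner = H(6c a7 a6 5e d6 36 70 72) = 58 ad; tag = H(06 cd cc 34 bc 5c 58 ad) = e60a ← matches
m2: inner = H(6c a7 a6 5e d6 36 7a 7a) = 62 b5; tag = H(06 cd cc 34 bc 5c 62 b5) = f012
m3: inner = H(6c a7 a6 5e d6 36 6e 61) = 56 9c; tag = H(06 cd cc 34 bc 5c 56 9c) = e4f9
m4: inner = H(6c a7 a6 5e d6 36 c9 b6) = b1 f1; tag = H(06 cd cc 34 bc 5c b1 f1) = 3f4e

1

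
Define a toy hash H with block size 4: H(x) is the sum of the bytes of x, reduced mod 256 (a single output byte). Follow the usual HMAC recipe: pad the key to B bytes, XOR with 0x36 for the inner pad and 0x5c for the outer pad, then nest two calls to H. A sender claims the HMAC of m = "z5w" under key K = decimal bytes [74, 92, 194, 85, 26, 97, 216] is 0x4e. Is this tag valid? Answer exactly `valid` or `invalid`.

Key decimal bytes [74, 92, 194, 85, 26, 97, 216] = 4a 5c c2 55 1a 61 d8 is 7 bytes > B = 4, so hash it first: H(key) = 10, then zero-pad to 4 bytes: K' = 10 00 00 00.
K' ⊕ ipad = 26 36 36 36; K' ⊕ opad = 4c 5c 5c 5c.
Inner hash: sum = 38+54+54+54+122+53+119 = 494; mod 256 = 238 → ee.
Outer hash (recomputed tag): sum = 76+92+92+92+238 = 590; mod 256 = 78 → 4e.
Recomputed tag = 4e; claimed = 4e → match.

valid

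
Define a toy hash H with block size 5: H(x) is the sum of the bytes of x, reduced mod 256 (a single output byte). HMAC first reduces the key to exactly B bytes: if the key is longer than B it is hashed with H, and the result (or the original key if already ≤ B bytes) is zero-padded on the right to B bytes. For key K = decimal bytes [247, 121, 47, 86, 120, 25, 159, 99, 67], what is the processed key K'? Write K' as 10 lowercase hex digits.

cb00000000

|K| = 9 > B = 5, so first hash the key.
H(K): sum = 247+121+47+86+120+25+159+99+67 = 971; mod 256 = 203 → cb.
Zero-pad H(K) = cb to 5 bytes: K' = cb 00 00 00 00.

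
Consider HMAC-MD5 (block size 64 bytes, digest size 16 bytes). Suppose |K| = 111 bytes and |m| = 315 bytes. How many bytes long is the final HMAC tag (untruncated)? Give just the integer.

The tag is one MD5 digest: 16 bytes.

16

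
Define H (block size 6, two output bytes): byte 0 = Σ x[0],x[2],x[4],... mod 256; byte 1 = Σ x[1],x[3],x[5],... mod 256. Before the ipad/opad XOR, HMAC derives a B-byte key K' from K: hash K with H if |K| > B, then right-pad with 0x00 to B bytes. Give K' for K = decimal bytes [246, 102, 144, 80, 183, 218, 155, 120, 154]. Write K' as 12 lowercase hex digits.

720800000000

|K| = 9 > B = 6, so first hash the key.
H(K): even-index sum = 882 mod 256 = 114; odd-index sum = 520 mod 256 = 8 → 72 08.
Zero-pad H(K) = 72 08 to 6 bytes: K' = 72 08 00 00 00 00.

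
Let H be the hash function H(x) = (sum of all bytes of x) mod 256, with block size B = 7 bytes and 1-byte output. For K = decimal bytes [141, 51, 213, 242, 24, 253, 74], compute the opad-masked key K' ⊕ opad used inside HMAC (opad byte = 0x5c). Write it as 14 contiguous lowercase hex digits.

Key decimal bytes [141, 51, 213, 242, 24, 253, 74] = 8d 33 d5 f2 18 fd 4a is exactly B = 7 bytes: K' = 8d 33 d5 f2 18 fd 4a.
XOR each byte with 0x5c: 8d⊕5c=d1, 33⊕5c=6f, d5⊕5c=89, f2⊕5c=ae, 18⊕5c=44, fd⊕5c=a1, 4a⊕5c=16.

d16f89ae44a116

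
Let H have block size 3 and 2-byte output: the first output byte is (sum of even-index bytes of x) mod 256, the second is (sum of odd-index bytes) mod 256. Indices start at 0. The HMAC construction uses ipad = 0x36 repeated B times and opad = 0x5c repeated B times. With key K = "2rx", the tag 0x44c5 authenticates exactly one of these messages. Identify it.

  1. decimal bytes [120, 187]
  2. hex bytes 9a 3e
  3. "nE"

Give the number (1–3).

3

Key "2rx" = 32 72 78 is exactly B = 3 bytes: K' = 32 72 78.
K' ⊕ ipad = 04 44 4e; K' ⊕ opad = 6e 2e 24.
m1: inner = H(04 44 4e 78 bb) = 0d bc; tag = H(6e 2e 24 0d bc) = 4e3b
m2: inner = H(04 44 4e 9a 3e) = 90 de; tag = H(6e 2e 24 90 de) = 70be
m3: inner = H(04 44 4e 6e 45) = 97 b2; tag = H(6e 2e 24 97 b2) = 44c5 ← matches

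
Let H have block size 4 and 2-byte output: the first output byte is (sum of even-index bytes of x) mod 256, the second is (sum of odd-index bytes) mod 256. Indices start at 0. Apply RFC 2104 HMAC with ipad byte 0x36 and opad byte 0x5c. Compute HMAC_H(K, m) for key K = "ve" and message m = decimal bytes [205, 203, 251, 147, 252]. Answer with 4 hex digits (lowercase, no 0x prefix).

Key "ve" = 76 65 is 2 bytes ≤ B = 4; zero-pad to 4 bytes: K' = 76 65 00 00.
K' ⊕ ipad = 40 53 36 36.  K' ⊕ opad = 2a 39 5c 5c.
Inner input = (K'⊕ipad) ∥ m = 40 53 36 36 ∥ cd cb fb 93 fc.
Inner hash: even-index sum = 826 mod 256 = 58; odd-index sum = 487 mod 256 = 231 → 3a e7.
Outer input = (K'⊕opad) ∥ inner = 2a 39 5c 5c ∥ 3a e7.
Outer hash (tag): even-index sum = 192 mod 256 = 192; odd-index sum = 380 mod 256 = 124 → c0 7c.

c07c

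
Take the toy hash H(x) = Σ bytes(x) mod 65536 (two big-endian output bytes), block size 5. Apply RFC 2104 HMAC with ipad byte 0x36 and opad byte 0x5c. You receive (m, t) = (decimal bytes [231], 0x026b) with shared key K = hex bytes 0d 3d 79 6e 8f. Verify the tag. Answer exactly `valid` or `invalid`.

valid

Key hex bytes 0d 3d 79 6e 8f is exactly B = 5 bytes: K' = 0d 3d 79 6e 8f.
K' ⊕ ipad = 3b 0b 4f 58 b9; K' ⊕ opad = 51 61 25 32 d3.
Inner hash: sum = 59+11+79+88+185+231 = 653 → 02 8d.
Outer hash (recomputed tag): sum = 81+97+37+50+211+2+141 = 619 → 02 6b.
Recomputed tag = 026b; claimed = 026b → match.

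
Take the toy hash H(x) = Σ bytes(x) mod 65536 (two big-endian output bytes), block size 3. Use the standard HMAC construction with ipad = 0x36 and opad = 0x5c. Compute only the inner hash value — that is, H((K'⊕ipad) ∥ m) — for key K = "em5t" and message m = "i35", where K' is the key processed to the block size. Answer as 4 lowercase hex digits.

Key "em5t" = 65 6d 35 74 is 4 bytes > B = 3, so hash it first: H(key) = 01 7b, then zero-pad to 3 bytes: K' = 01 7b 00.
K' ⊕ ipad = 37 4d 36.
Inner input = 37 4d 36 ∥ 69 33 35.
Inner hash: sum = 55+77+54+105+51+53 = 395 → 01 8b.

018b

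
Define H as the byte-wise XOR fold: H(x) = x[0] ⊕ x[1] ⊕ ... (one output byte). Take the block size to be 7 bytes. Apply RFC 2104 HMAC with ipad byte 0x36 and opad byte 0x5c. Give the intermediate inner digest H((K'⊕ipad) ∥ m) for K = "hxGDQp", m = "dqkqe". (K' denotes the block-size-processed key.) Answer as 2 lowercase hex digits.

6e

Key "hxGDQp" = 68 78 47 44 51 70 is 6 bytes ≤ B = 7; zero-pad to 7 bytes: K' = 68 78 47 44 51 70 00.
K' ⊕ ipad = 5e 4e 71 72 67 46 36.
Inner input = 5e 4e 71 72 67 46 36 ∥ 64 71 6b 71 65.
Inner hash: XOR 5e⊕4e⊕71⊕72⊕67⊕46⊕36⊕64⊕71⊕6b⊕71⊕65 = 6e.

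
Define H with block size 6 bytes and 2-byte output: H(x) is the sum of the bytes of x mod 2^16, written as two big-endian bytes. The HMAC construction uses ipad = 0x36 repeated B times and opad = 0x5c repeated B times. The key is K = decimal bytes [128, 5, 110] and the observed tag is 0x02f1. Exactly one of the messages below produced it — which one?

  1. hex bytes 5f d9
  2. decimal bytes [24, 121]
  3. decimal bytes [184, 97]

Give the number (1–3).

2

Key decimal bytes [128, 5, 110] = 80 05 6e is 3 bytes ≤ B = 6; zero-pad to 6 bytes: K' = 80 05 6e 00 00 00.
K' ⊕ ipad = b6 33 58 36 36 36; K' ⊕ opad = dc 59 32 5c 5c 5c.
m1: inner = H(b6 33 58 36 36 36 5f d9) = 03 1b; tag = H(dc 59 32 5c 5c 5c 03 1b) = 0299
m2: inner = H(b6 33 58 36 36 36 18 79) = 02 74; tag = H(dc 59 32 5c 5c 5c 02 74) = 02f1 ← matches
m3: inner = H(b6 33 58 36 36 36 b8 61) = 02 fc; tag = H(dc 59 32 5c 5c 5c 02 fc) = 0379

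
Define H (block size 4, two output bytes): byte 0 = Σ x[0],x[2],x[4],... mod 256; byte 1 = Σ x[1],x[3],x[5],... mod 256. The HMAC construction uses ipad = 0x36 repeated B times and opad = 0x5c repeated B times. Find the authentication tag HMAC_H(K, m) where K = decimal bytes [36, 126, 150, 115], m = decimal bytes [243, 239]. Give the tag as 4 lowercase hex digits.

Key decimal bytes [36, 126, 150, 115] = 24 7e 96 73 is exactly B = 4 bytes: K' = 24 7e 96 73.
K' ⊕ ipad = 12 48 a0 45.  K' ⊕ opad = 78 22 ca 2f.
Inner input = (K'⊕ipad) ∥ m = 12 48 a0 45 ∥ f3 ef.
Inner hash: even-index sum = 421 mod 256 = 165; odd-index sum = 380 mod 256 = 124 → a5 7c.
Outer input = (K'⊕opad) ∥ inner = 78 22 ca 2f ∥ a5 7c.
Outer hash (tag): even-index sum = 487 mod 256 = 231; odd-index sum = 205 mod 256 = 205 → e7 cd.

e7cd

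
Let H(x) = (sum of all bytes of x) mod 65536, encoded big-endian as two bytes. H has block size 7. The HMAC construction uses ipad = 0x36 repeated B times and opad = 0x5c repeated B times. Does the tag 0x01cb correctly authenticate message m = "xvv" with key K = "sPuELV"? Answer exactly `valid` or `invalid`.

Key "sPuELV" = 73 50 75 45 4c 56 is 6 bytes ≤ B = 7; zero-pad to 7 bytes: K' = 73 50 75 45 4c 56 00.
K' ⊕ ipad = 45 66 43 73 7a 60 36; K' ⊕ opad = 2f 0c 29 19 10 0a 5c.
Inner hash: sum = 69+102+67+115+122+96+54+120+118+118 = 981 → 03 d5.
Outer hash (recomputed tag): sum = 47+12+41+25+16+10+92+3+213 = 459 → 01 cb.
Recomputed tag = 01cb; claimed = 01cb → match.

valid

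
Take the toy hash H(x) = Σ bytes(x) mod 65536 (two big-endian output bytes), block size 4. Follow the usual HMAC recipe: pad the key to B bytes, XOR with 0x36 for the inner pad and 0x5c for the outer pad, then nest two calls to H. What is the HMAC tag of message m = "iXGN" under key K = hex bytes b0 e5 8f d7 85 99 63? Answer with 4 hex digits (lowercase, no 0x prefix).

0170

Key hex bytes b0 e5 8f d7 85 99 63 is 7 bytes > B = 4, so hash it first: H(key) = 04 7c, then zero-pad to 4 bytes: K' = 04 7c 00 00.
K' ⊕ ipad = 32 4a 36 36.  K' ⊕ opad = 58 20 5c 5c.
Inner input = (K'⊕ipad) ∥ m = 32 4a 36 36 ∥ 69 58 47 4e.
Inner hash: sum = 50+74+54+54+105+88+71+78 = 574 → 02 3e.
Outer input = (K'⊕opad) ∥ inner = 58 20 5c 5c ∥ 02 3e.
Outer hash (tag): sum = 88+32+92+92+2+62 = 368 → 01 70.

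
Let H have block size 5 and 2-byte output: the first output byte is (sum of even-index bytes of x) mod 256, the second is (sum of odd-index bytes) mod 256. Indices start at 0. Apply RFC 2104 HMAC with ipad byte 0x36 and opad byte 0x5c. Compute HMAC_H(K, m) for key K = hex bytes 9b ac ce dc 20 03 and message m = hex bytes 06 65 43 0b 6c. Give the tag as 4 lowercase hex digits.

35ce

Key hex bytes 9b ac ce dc 20 03 is 6 bytes > B = 5, so hash it first: H(key) = 89 8b, then zero-pad to 5 bytes: K' = 89 8b 00 00 00.
K' ⊕ ipad = bf bd 36 36 36.  K' ⊕ opad = d5 d7 5c 5c 5c.
Inner input = (K'⊕ipad) ∥ m = bf bd 36 36 36 ∥ 06 65 43 0b 6c.
Inner hash: even-index sum = 411 mod 256 = 155; odd-index sum = 424 mod 256 = 168 → 9b a8.
Outer input = (K'⊕opad) ∥ inner = d5 d7 5c 5c 5c ∥ 9b a8.
Outer hash (tag): even-index sum = 565 mod 256 = 53; odd-index sum = 462 mod 256 = 206 → 35 ce.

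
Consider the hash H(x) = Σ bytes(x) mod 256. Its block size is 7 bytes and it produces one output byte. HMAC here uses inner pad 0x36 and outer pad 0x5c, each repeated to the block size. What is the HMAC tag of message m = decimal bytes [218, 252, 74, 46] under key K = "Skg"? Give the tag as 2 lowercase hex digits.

Key "Skg" = 53 6b 67 is 3 bytes ≤ B = 7; zero-pad to 7 bytes: K' = 53 6b 67 00 00 00 00.
K' ⊕ ipad = 65 5d 51 36 36 36 36.  K' ⊕ opad = 0f 37 3b 5c 5c 5c 5c.
Inner input = (K'⊕ipad) ∥ m = 65 5d 51 36 36 36 36 ∥ da fc 4a 2e.
Inner hash: sum = 101+93+81+54+54+54+54+218+252+74+46 = 1081; mod 256 = 57 → 39.
Outer input = (K'⊕opad) ∥ inner = 0f 37 3b 5c 5c 5c 5c ∥ 39.
Outer hash (tag): sum = 15+55+59+92+92+92+92+57 = 554; mod 256 = 42 → 2a.

2a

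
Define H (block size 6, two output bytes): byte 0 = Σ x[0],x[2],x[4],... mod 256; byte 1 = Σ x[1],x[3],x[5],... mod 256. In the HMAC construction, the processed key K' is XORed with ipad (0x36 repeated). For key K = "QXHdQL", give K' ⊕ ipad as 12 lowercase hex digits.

Key "QXHdQL" = 51 58 48 64 51 4c is exactly B = 6 bytes: K' = 51 58 48 64 51 4c.
XOR each byte with 0x36: 51⊕36=67, 58⊕36=6e, 48⊕36=7e, 64⊕36=52, 51⊕36=67, 4c⊕36=7a.

676e7e52677a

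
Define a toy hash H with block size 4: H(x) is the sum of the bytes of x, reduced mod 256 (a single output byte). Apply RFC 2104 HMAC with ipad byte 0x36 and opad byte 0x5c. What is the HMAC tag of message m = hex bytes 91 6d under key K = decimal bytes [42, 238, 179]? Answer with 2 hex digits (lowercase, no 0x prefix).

20

Key decimal bytes [42, 238, 179] = 2a ee b3 is 3 bytes ≤ B = 4; zero-pad to 4 bytes: K' = 2a ee b3 00.
K' ⊕ ipad = 1c d8 85 36.  K' ⊕ opad = 76 b2 ef 5c.
Inner input = (K'⊕ipad) ∥ m = 1c d8 85 36 ∥ 91 6d.
Inner hash: sum = 28+216+133+54+145+109 = 685; mod 256 = 173 → ad.
Outer input = (K'⊕opad) ∥ inner = 76 b2 ef 5c ∥ ad.
Outer hash (tag): sum = 118+178+239+92+173 = 800; mod 256 = 32 → 20.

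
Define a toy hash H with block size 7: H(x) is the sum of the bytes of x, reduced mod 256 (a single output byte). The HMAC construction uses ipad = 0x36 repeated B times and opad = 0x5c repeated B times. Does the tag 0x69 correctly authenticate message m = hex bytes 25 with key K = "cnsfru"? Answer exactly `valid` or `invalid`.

Key "cnsfru" = 63 6e 73 66 72 75 is 6 bytes ≤ B = 7; zero-pad to 7 bytes: K' = 63 6e 73 66 72 75 00.
K' ⊕ ipad = 55 58 45 50 44 43 36; K' ⊕ opad = 3f 32 2f 3a 2e 29 5c.
Inner hash: sum = 85+88+69+80+68+67+54+37 = 548; mod 256 = 36 → 24.
Outer hash (recomputed tag): sum = 63+50+47+58+46+41+92+36 = 433; mod 256 = 177 → b1.
Recomputed tag = b1; claimed = 69 → mismatch.

invalid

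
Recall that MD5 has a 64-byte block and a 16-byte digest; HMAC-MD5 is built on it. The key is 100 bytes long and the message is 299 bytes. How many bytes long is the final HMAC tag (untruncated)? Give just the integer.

16

The tag is one MD5 digest: 16 bytes.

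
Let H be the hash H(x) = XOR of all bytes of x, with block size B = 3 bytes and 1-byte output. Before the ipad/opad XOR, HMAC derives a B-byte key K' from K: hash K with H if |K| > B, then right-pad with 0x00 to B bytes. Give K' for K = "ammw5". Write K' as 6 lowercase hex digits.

230000

|K| = 5 > B = 3, so first hash the key.
H(K): XOR 61⊕6d⊕6d⊕77⊕35 = 23.
Zero-pad H(K) = 23 to 3 bytes: K' = 23 00 00.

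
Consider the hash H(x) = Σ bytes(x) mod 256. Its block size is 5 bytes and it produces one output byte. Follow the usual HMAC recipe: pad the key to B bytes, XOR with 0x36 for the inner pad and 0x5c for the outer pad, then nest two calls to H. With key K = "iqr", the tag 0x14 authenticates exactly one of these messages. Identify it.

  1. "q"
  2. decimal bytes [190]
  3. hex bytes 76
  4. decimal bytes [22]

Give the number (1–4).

Key "iqr" = 69 71 72 is 3 bytes ≤ B = 5; zero-pad to 5 bytes: K' = 69 71 72 00 00.
K' ⊕ ipad = 5f 47 44 36 36; K' ⊕ opad = 35 2d 2e 5c 5c.
m1: inner = H(5f 47 44 36 36 71) = c7; tag = H(35 2d 2e 5c 5c c7) = 0f
m2: inner = H(5f 47 44 36 36 be) = 14; tag = H(35 2d 2e 5c 5c 14) = 5c
m3: inner = H(5f 47 44 36 36 76) = cc; tag = H(35 2d 2e 5c 5c cc) = 14 ← matches
m4: inner = H(5f 47 44 36 36 16) = 6c; tag = H(35 2d 2e 5c 5c 6c) = b4

3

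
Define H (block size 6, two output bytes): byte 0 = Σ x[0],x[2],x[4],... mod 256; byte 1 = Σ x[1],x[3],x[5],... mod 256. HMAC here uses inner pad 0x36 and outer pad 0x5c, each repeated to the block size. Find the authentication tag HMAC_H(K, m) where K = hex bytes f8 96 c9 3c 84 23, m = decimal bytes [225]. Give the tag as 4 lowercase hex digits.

7168

Key hex bytes f8 96 c9 3c 84 23 is exactly B = 6 bytes: K' = f8 96 c9 3c 84 23.
K' ⊕ ipad = ce a0 ff 0a b2 15.  K' ⊕ opad = a4 ca 95 60 d8 7f.
Inner input = (K'⊕ipad) ∥ m = ce a0 ff 0a b2 15 ∥ e1.
Inner hash: even-index sum = 864 mod 256 = 96; odd-index sum = 191 mod 256 = 191 → 60 bf.
Outer input = (K'⊕opad) ∥ inner = a4 ca 95 60 d8 7f ∥ 60 bf.
Outer hash (tag): even-index sum = 625 mod 256 = 113; odd-index sum = 616 mod 256 = 104 → 71 68.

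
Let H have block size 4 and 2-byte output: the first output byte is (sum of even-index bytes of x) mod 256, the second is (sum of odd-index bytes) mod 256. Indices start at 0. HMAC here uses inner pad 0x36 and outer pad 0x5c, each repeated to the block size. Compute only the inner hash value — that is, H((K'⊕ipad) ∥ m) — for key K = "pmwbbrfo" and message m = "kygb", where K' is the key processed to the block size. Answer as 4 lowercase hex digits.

Key "pmwbbrfo" = 70 6d 77 62 62 72 66 6f is 8 bytes > B = 4, so hash it first: H(key) = af b0, then zero-pad to 4 bytes: K' = af b0 00 00.
K' ⊕ ipad = 99 86 36 36.
Inner input = 99 86 36 36 ∥ 6b 79 67 62.
Inner hash: even-index sum = 417 mod 256 = 161; odd-index sum = 407 mod 256 = 151 → a1 97.

a197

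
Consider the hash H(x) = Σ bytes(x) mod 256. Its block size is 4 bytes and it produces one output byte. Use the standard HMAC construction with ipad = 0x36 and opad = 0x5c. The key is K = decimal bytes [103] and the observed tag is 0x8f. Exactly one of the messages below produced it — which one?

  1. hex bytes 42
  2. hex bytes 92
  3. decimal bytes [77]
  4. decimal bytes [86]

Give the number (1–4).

3

Key decimal bytes [103] = 67 is 1 byte ≤ B = 4; zero-pad to 4 bytes: K' = 67 00 00 00.
K' ⊕ ipad = 51 36 36 36; K' ⊕ opad = 3b 5c 5c 5c.
m1: inner = H(51 36 36 36 42) = 35; tag = H(3b 5c 5c 5c 35) = 84
m2: inner = H(51 36 36 36 92) = 85; tag = H(3b 5c 5c 5c 85) = d4
m3: inner = H(51 36 36 36 4d) = 40; tag = H(3b 5c 5c 5c 40) = 8f ← matches
m4: inner = H(51 36 36 36 56) = 49; tag = H(3b 5c 5c 5c 49) = 98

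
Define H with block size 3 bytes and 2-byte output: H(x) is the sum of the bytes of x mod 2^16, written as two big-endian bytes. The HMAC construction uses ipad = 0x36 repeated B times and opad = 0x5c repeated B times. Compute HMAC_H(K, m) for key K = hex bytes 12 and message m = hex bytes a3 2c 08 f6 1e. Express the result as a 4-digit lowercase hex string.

Key hex bytes 12 is 1 byte ≤ B = 3; zero-pad to 3 bytes: K' = 12 00 00.
K' ⊕ ipad = 24 36 36.  K' ⊕ opad = 4e 5c 5c.
Inner input = (K'⊕ipad) ∥ m = 24 36 36 ∥ a3 2c 08 f6 1e.
Inner hash: sum = 36+54+54+163+44+8+246+30 = 635 → 02 7b.
Outer input = (K'⊕opad) ∥ inner = 4e 5c 5c ∥ 02 7b.
Outer hash (tag): sum = 78+92+92+2+123 = 387 → 01 83.

0183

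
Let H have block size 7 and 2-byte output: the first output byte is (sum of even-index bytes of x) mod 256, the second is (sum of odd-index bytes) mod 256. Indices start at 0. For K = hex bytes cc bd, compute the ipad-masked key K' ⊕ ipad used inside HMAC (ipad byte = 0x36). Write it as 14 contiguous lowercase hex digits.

Key hex bytes cc bd is 2 bytes ≤ B = 7; zero-pad to 7 bytes: K' = cc bd 00 00 00 00 00.
XOR each byte with 0x36: cc⊕36=fa, bd⊕36=8b, 00⊕36=36, 00⊕36=36, 00⊕36=36, 00⊕36=36, 00⊕36=36.

fa8b3636363636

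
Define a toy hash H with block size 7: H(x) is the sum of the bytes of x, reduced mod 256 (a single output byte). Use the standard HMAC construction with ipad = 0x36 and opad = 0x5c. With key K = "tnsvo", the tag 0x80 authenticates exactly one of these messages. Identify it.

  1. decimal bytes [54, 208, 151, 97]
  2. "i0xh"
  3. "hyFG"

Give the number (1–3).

1

Key "tnsvo" = 74 6e 73 76 6f is 5 bytes ≤ B = 7; zero-pad to 7 bytes: K' = 74 6e 73 76 6f 00 00.
K' ⊕ ipad = 42 58 45 40 59 36 36; K' ⊕ opad = 28 32 2f 2a 33 5c 5c.
m1: inner = H(42 58 45 40 59 36 36 36 d0 97 61) = e2; tag = H(28 32 2f 2a 33 5c 5c e2) = 80 ← matches
m2: inner = H(42 58 45 40 59 36 36 69 30 78 68) = 5d; tag = H(28 32 2f 2a 33 5c 5c 5d) = fb
m3: inner = H(42 58 45 40 59 36 36 68 79 46 47) = 52; tag = H(28 32 2f 2a 33 5c 5c 52) = f0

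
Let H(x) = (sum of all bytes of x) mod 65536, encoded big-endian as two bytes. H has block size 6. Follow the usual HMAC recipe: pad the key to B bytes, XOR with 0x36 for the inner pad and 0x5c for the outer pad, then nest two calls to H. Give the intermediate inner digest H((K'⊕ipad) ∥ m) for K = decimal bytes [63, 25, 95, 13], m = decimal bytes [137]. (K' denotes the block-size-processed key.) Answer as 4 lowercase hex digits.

Key decimal bytes [63, 25, 95, 13] = 3f 19 5f 0d is 4 bytes ≤ B = 6; zero-pad to 6 bytes: K' = 3f 19 5f 0d 00 00.
K' ⊕ ipad = 09 2f 69 3b 36 36.
Inner input = 09 2f 69 3b 36 36 ∥ 89.
Inner hash: sum = 9+47+105+59+54+54+137 = 465 → 01 d1.

01d1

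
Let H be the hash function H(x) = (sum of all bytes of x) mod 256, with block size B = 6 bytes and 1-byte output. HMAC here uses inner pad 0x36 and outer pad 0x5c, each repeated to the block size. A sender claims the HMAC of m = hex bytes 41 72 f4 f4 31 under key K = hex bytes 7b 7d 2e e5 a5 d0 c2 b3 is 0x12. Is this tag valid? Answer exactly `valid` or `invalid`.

Key hex bytes 7b 7d 2e e5 a5 d0 c2 b3 is 8 bytes > B = 6, so hash it first: H(key) = f5, then zero-pad to 6 bytes: K' = f5 00 00 00 00 00.
K' ⊕ ipad = c3 36 36 36 36 36; K' ⊕ opad = a9 5c 5c 5c 5c 5c.
Inner hash: sum = 195+54+54+54+54+54+65+114+244+244+49 = 1181; mod 256 = 157 → 9d.
Outer hash (recomputed tag): sum = 169+92+92+92+92+92+157 = 786; mod 256 = 18 → 12.
Recomputed tag = 12; claimed = 12 → match.

valid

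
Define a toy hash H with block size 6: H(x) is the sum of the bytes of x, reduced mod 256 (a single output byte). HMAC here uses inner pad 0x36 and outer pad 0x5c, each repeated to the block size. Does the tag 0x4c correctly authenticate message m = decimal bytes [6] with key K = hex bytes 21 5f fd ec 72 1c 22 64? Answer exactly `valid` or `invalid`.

valid

Key hex bytes 21 5f fd ec 72 1c 22 64 is 8 bytes > B = 6, so hash it first: H(key) = 7d, then zero-pad to 6 bytes: K' = 7d 00 00 00 00 00.
K' ⊕ ipad = 4b 36 36 36 36 36; K' ⊕ opad = 21 5c 5c 5c 5c 5c.
Inner hash: sum = 75+54+54+54+54+54+6 = 351; mod 256 = 95 → 5f.
Outer hash (recomputed tag): sum = 33+92+92+92+92+92+95 = 588; mod 256 = 76 → 4c.
Recomputed tag = 4c; claimed = 4c → match.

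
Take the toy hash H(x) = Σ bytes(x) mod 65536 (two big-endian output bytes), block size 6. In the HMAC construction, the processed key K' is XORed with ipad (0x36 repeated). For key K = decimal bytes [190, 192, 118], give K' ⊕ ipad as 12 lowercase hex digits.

88f640363636

Key decimal bytes [190, 192, 118] = be c0 76 is 3 bytes ≤ B = 6; zero-pad to 6 bytes: K' = be c0 76 00 00 00.
XOR each byte with 0x36: be⊕36=88, c0⊕36=f6, 76⊕36=40, 00⊕36=36, 00⊕36=36, 00⊕36=36.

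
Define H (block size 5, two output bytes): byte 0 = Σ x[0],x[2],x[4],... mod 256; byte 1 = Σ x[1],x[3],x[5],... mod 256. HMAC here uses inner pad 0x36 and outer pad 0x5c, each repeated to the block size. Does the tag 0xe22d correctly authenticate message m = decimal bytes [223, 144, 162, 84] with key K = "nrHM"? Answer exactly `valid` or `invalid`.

Key "nrHM" = 6e 72 48 4d is 4 bytes ≤ B = 5; zero-pad to 5 bytes: K' = 6e 72 48 4d 00.
K' ⊕ ipad = 58 44 7e 7b 36; K' ⊕ opad = 32 2e 14 11 5c.
Inner hash: even-index sum = 496 mod 256 = 240; odd-index sum = 576 mod 256 = 64 → f0 40.
Outer hash (recomputed tag): even-index sum = 226 mod 256 = 226; odd-index sum = 303 mod 256 = 47 → e2 2f.
Recomputed tag = e22f; claimed = e22d → mismatch.

invalid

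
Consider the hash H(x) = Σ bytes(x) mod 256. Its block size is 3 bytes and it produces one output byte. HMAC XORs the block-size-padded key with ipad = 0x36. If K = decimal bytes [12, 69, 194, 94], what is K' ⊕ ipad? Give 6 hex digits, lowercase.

Key decimal bytes [12, 69, 194, 94] = 0c 45 c2 5e is 4 bytes > B = 3, so hash it first: H(key) = 71, then zero-pad to 3 bytes: K' = 71 00 00.
XOR each byte with 0x36: 71⊕36=47, 00⊕36=36, 00⊕36=36.

473636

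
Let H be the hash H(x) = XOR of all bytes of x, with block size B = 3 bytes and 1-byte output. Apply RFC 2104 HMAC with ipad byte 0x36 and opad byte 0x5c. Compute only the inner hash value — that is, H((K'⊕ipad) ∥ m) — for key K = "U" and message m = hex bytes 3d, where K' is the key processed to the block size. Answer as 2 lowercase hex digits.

Key "U" = 55 is 1 byte ≤ B = 3; zero-pad to 3 bytes: K' = 55 00 00.
K' ⊕ ipad = 63 36 36.
Inner input = 63 36 36 ∥ 3d.
Inner hash: XOR 63⊕36⊕36⊕3d = 5e.

5e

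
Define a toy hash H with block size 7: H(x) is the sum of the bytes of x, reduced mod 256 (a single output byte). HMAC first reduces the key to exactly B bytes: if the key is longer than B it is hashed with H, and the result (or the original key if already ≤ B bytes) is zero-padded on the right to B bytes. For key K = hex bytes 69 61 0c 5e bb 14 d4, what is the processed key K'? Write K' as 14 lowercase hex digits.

Key hex bytes 69 61 0c 5e bb 14 d4 is exactly B = 7 bytes: K' = 69 61 0c 5e bb 14 d4.

69610c5ebb14d4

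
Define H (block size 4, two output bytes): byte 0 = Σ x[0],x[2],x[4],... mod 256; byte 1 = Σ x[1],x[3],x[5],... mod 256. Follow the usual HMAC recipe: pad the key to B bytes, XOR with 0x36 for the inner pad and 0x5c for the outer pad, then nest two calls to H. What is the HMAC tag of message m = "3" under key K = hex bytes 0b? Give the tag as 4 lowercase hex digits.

5924

Key hex bytes 0b is 1 byte ≤ B = 4; zero-pad to 4 bytes: K' = 0b 00 00 00.
K' ⊕ ipad = 3d 36 36 36.  K' ⊕ opad = 57 5c 5c 5c.
Inner input = (K'⊕ipad) ∥ m = 3d 36 36 36 ∥ 33.
Inner hash: even-index sum = 166 mod 256 = 166; odd-index sum = 108 mod 256 = 108 → a6 6c.
Outer input = (K'⊕opad) ∥ inner = 57 5c 5c 5c ∥ a6 6c.
Outer hash (tag): even-index sum = 345 mod 256 = 89; odd-index sum = 292 mod 256 = 36 → 59 24.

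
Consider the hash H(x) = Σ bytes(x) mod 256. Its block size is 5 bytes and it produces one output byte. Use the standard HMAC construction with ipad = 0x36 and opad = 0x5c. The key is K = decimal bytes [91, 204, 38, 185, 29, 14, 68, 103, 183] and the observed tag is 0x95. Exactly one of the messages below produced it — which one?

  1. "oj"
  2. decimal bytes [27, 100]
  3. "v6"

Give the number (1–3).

1

Key decimal bytes [91, 204, 38, 185, 29, 14, 68, 103, 183] = 5b cc 26 b9 1d 0e 44 67 b7 is 9 bytes > B = 5, so hash it first: H(key) = 93, then zero-pad to 5 bytes: K' = 93 00 00 00 00.
K' ⊕ ipad = a5 36 36 36 36; K' ⊕ opad = cf 5c 5c 5c 5c.
m1: inner = H(a5 36 36 36 36 6f 6a) = 56; tag = H(cf 5c 5c 5c 5c 56) = 95 ← matches
m2: inner = H(a5 36 36 36 36 1b 64) = fc; tag = H(cf 5c 5c 5c 5c fc) = 3b
m3: inner = H(a5 36 36 36 36 76 36) = 29; tag = H(cf 5c 5c 5c 5c 29) = 68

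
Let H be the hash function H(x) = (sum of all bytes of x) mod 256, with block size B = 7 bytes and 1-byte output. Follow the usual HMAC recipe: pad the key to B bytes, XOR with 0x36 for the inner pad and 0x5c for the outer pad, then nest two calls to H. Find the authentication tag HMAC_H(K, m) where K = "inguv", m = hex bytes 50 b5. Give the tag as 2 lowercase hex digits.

Key "inguv" = 69 6e 67 75 76 is 5 bytes ≤ B = 7; zero-pad to 7 bytes: K' = 69 6e 67 75 76 00 00.
K' ⊕ ipad = 5f 58 51 43 40 36 36.  K' ⊕ opad = 35 32 3b 29 2a 5c 5c.
Inner input = (K'⊕ipad) ∥ m = 5f 58 51 43 40 36 36 ∥ 50 b5.
Inner hash: sum = 95+88+81+67+64+54+54+80+181 = 764; mod 256 = 252 → fc.
Outer input = (K'⊕opad) ∥ inner = 35 32 3b 29 2a 5c 5c ∥ fc.
Outer hash (tag): sum = 53+50+59+41+42+92+92+252 = 681; mod 256 = 169 → a9.

a9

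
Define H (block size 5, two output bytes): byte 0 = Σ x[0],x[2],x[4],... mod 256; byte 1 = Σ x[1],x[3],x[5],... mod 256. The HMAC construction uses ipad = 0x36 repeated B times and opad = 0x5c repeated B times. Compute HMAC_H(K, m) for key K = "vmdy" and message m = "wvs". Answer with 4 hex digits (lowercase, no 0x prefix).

5294

Key "vmdy" = 76 6d 64 79 is 4 bytes ≤ B = 5; zero-pad to 5 bytes: K' = 76 6d 64 79 00.
K' ⊕ ipad = 40 5b 52 4f 36.  K' ⊕ opad = 2a 31 38 25 5c.
Inner input = (K'⊕ipad) ∥ m = 40 5b 52 4f 36 ∥ 77 76 73.
Inner hash: even-index sum = 318 mod 256 = 62; odd-index sum = 404 mod 256 = 148 → 3e 94.
Outer input = (K'⊕opad) ∥ inner = 2a 31 38 25 5c ∥ 3e 94.
Outer hash (tag): even-index sum = 338 mod 256 = 82; odd-index sum = 148 mod 256 = 148 → 52 94.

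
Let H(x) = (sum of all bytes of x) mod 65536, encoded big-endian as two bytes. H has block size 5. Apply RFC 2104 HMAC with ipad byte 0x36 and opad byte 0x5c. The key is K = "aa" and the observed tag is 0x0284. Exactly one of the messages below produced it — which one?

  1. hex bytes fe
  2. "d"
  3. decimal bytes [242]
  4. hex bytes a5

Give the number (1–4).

Key "aa" = 61 61 is 2 bytes ≤ B = 5; zero-pad to 5 bytes: K' = 61 61 00 00 00.
K' ⊕ ipad = 57 57 36 36 36; K' ⊕ opad = 3d 3d 5c 5c 5c.
m1: inner = H(57 57 36 36 36 fe) = 02 4e; tag = H(3d 3d 5c 5c 5c 02 4e) = 01de
m2: inner = H(57 57 36 36 36 64) = 01 b4; tag = H(3d 3d 5c 5c 5c 01 b4) = 0243
m3: inner = H(57 57 36 36 36 f2) = 02 42; tag = H(3d 3d 5c 5c 5c 02 42) = 01d2
m4: inner = H(57 57 36 36 36 a5) = 01 f5; tag = H(3d 3d 5c 5c 5c 01 f5) = 0284 ← matches

4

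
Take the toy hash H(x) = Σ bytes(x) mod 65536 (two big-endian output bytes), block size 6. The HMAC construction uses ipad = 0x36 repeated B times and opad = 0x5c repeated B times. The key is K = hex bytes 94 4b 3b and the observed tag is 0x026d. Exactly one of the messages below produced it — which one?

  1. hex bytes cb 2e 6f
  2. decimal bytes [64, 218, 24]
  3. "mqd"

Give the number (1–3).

3

Key hex bytes 94 4b 3b is 3 bytes ≤ B = 6; zero-pad to 6 bytes: K' = 94 4b 3b 00 00 00.
K' ⊕ ipad = a2 7d 0d 36 36 36; K' ⊕ opad = c8 17 67 5c 5c 5c.
m1: inner = H(a2 7d 0d 36 36 36 cb 2e 6f) = 03 36; tag = H(c8 17 67 5c 5c 5c 03 36) = 0293
m2: inner = H(a2 7d 0d 36 36 36 40 da 18) = 03 00; tag = H(c8 17 67 5c 5c 5c 03 00) = 025d
m3: inner = H(a2 7d 0d 36 36 36 6d 71 64) = 03 10; tag = H(c8 17 67 5c 5c 5c 03 10) = 026d ← matches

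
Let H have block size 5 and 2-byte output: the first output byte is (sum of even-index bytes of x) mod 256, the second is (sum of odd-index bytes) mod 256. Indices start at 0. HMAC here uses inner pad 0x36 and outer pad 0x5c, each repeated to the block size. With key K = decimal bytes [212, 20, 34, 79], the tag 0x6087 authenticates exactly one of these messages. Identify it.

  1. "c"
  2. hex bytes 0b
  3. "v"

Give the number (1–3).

Key decimal bytes [212, 20, 34, 79] = d4 14 22 4f is 4 bytes ≤ B = 5; zero-pad to 5 bytes: K' = d4 14 22 4f 00.
K' ⊕ ipad = e2 22 14 79 36; K' ⊕ opad = 88 48 7e 13 5c.
m1: inner = H(e2 22 14 79 36 63) = 2c fe; tag = H(88 48 7e 13 5c 2c fe) = 6087 ← matches
m2: inner = H(e2 22 14 79 36 0b) = 2c a6; tag = H(88 48 7e 13 5c 2c a6) = 0887
m3: inner = H(e2 22 14 79 36 76) = 2c 11; tag = H(88 48 7e 13 5c 2c 11) = 7387

1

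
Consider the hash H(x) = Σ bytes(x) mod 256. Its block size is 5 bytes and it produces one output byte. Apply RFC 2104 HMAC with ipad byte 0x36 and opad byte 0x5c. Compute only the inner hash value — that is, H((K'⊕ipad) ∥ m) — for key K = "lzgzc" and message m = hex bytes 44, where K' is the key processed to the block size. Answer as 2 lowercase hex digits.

dc

Key "lzgzc" = 6c 7a 67 7a 63 is exactly B = 5 bytes: K' = 6c 7a 67 7a 63.
K' ⊕ ipad = 5a 4c 51 4c 55.
Inner input = 5a 4c 51 4c 55 ∥ 44.
Inner hash: sum = 90+76+81+76+85+68 = 476; mod 256 = 220 → dc.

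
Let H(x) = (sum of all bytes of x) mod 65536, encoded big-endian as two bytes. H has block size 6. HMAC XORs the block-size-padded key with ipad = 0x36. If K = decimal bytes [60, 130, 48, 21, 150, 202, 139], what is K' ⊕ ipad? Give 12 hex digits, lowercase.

Key decimal bytes [60, 130, 48, 21, 150, 202, 139] = 3c 82 30 15 96 ca 8b is 7 bytes > B = 6, so hash it first: H(key) = 02 ee, then zero-pad to 6 bytes: K' = 02 ee 00 00 00 00.
XOR each byte with 0x36: 02⊕36=34, ee⊕36=d8, 00⊕36=36, 00⊕36=36, 00⊕36=36, 00⊕36=36.

34d836363636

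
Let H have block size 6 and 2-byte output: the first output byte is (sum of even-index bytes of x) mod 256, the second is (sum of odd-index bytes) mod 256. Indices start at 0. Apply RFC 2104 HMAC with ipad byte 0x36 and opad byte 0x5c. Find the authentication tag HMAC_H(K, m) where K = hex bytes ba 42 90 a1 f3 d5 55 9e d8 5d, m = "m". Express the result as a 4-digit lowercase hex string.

Key hex bytes ba 42 90 a1 f3 d5 55 9e d8 5d is 10 bytes > B = 6, so hash it first: H(key) = 6a b3, then zero-pad to 6 bytes: K' = 6a b3 00 00 00 00.
K' ⊕ ipad = 5c 85 36 36 36 36.  K' ⊕ opad = 36 ef 5c 5c 5c 5c.
Inner input = (K'⊕ipad) ∥ m = 5c 85 36 36 36 36 ∥ 6d.
Inner hash: even-index sum = 309 mod 256 = 53; odd-index sum = 241 mod 256 = 241 → 35 f1.
Outer input = (K'⊕opad) ∥ inner = 36 ef 5c 5c 5c 5c ∥ 35 f1.
Outer hash (tag): even-index sum = 291 mod 256 = 35; odd-index sum = 664 mod 256 = 152 → 23 98.

2398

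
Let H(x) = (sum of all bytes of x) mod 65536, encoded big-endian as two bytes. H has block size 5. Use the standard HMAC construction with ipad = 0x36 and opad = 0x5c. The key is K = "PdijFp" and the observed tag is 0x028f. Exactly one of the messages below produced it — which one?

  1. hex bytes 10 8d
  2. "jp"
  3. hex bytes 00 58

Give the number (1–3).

2

Key "PdijFp" = 50 64 69 6a 46 70 is 6 bytes > B = 5, so hash it first: H(key) = 02 3d, then zero-pad to 5 bytes: K' = 02 3d 00 00 00.
K' ⊕ ipad = 34 0b 36 36 36; K' ⊕ opad = 5e 61 5c 5c 5c.
m1: inner = H(34 0b 36 36 36 10 8d) = 01 7e; tag = H(5e 61 5c 5c 5c 01 7e) = 0252
m2: inner = H(34 0b 36 36 36 6a 70) = 01 bb; tag = H(5e 61 5c 5c 5c 01 bb) = 028f ← matches
m3: inner = H(34 0b 36 36 36 00 58) = 01 39; tag = H(5e 61 5c 5c 5c 01 39) = 020d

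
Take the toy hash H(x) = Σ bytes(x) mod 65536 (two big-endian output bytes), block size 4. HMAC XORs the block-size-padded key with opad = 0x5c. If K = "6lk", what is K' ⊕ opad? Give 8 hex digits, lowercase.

Key "6lk" = 36 6c 6b is 3 bytes ≤ B = 4; zero-pad to 4 bytes: K' = 36 6c 6b 00.
XOR each byte with 0x5c: 36⊕5c=6a, 6c⊕5c=30, 6b⊕5c=37, 00⊕5c=5c.

6a30375c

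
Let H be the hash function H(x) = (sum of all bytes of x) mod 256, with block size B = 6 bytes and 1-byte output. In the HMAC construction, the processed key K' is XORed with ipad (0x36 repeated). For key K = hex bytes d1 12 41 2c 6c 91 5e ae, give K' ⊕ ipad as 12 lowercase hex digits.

Key hex bytes d1 12 41 2c 6c 91 5e ae is 8 bytes > B = 6, so hash it first: H(key) = 59, then zero-pad to 6 bytes: K' = 59 00 00 00 00 00.
XOR each byte with 0x36: 59⊕36=6f, 00⊕36=36, 00⊕36=36, 00⊕36=36, 00⊕36=36, 00⊕36=36.

6f3636363636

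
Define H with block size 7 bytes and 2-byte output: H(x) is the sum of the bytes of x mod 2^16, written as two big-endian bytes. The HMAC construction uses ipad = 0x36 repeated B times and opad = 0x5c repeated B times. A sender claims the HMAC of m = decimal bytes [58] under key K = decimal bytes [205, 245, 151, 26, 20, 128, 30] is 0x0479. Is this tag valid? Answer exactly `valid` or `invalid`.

Key decimal bytes [205, 245, 151, 26, 20, 128, 30] = cd f5 97 1a 14 80 1e is exactly B = 7 bytes: K' = cd f5 97 1a 14 80 1e.
K' ⊕ ipad = fb c3 a1 2c 22 b6 28; K' ⊕ opad = 91 a9 cb 46 48 dc 42.
Inner hash: sum = 251+195+161+44+34+182+40+58 = 965 → 03 c5.
Outer hash (recomputed tag): sum = 145+169+203+70+72+220+66+3+197 = 1145 → 04 79.
Recomputed tag = 0479; claimed = 0479 → match.

valid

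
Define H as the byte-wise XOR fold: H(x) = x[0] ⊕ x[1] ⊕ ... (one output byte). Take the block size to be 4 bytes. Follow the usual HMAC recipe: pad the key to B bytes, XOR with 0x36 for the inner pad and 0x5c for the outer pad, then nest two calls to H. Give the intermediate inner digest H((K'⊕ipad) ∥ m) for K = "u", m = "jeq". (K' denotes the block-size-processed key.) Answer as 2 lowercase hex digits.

0b

Key "u" = 75 is 1 byte ≤ B = 4; zero-pad to 4 bytes: K' = 75 00 00 00.
K' ⊕ ipad = 43 36 36 36.
Inner input = 43 36 36 36 ∥ 6a 65 71.
Inner hash: XOR 43⊕36⊕36⊕36⊕6a⊕65⊕71 = 0b.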